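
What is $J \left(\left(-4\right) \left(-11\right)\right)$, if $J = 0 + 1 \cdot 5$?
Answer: $220$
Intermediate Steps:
$J = 5$ ($J = 0 + 5 = 5$)
$J \left(\left(-4\right) \left(-11\right)\right) = 5 \left(\left(-4\right) \left(-11\right)\right) = 5 \cdot 44 = 220$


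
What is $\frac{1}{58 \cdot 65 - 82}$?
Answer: $\frac{1}{3688} \approx 0.00027115$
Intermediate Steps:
$\frac{1}{58 \cdot 65 - 82} = \frac{1}{3770 - 82} = \frac{1}{3688}$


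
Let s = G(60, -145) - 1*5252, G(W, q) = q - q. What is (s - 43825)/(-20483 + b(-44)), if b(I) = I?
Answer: 49077/20527 ≈ 2.3909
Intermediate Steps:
G(W, q) = 0
s = -5252 (s = 0 - 1*5252 = 0 - 5252 = -5252)
(s - 43825)/(-20483 + b(-44)) = (-5252 - 43825)/(-20483 - 44) = -49077/(-20527) = -49077*(-1/20527) = 49077/20527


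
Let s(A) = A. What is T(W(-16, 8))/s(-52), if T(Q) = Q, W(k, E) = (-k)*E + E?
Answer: -34/13 ≈ -2.6154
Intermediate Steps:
W(k, E) = E - E*k (W(k, E) = -E*k + E = E - E*k)
T(W(-16, 8))/s(-52) = (8*(1 - 1*(-16)))/(-52) = (8*(1 + 16))*(-1/52) = (8*17)*(-1/52) = 136*(-1/52) = -34/13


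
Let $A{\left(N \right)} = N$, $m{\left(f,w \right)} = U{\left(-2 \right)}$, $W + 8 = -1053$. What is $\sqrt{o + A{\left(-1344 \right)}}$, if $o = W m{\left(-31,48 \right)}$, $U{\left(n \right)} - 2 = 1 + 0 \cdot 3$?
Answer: $3 i \sqrt{503} \approx 67.283 i$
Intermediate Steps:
$W = -1061$ ($W = -8 - 1053 = -1061$)
$U{\left(n \right)} = 3$ ($U{\left(n \right)} = 2 + \left(1 + 0 \cdot 3\right) = 2 + \left(1 + 0\right) = 2 + 1 = 3$)
$m{\left(f,w \right)} = 3$
$o = -3183$ ($o = \left(-1061\right) 3 = -3183$)
$\sqrt{o + A{\left(-1344 \right)}} = \sqrt{-3183 - 1344} = \sqrt{-4527} = 3 i \sqrt{503}$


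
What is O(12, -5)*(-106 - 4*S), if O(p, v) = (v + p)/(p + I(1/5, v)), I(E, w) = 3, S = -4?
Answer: -42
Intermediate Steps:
O(p, v) = (p + v)/(3 + p) (O(p, v) = (v + p)/(p + 3) = (p + v)/(3 + p))
O(12, -5)*(-106 - 4*S) = ((12 - 5)/(3 + 12))*(-106 - 4*(-4)) = (7/15)*(-106 + 16) = ((1/15)*7)*(-90) = (7/15)*(-90) = -42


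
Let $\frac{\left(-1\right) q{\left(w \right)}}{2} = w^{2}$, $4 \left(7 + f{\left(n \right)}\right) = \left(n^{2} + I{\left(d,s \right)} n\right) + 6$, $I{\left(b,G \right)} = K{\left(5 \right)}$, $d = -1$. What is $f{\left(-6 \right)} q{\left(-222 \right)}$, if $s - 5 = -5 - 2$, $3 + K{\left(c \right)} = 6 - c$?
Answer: $-640692$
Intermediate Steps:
$K{\left(c \right)} = 3 - c$ ($K{\left(c \right)} = -3 - \left(-6 + c\right) = 3 - c$)
$s = -2$ ($s = 5 - 7 = -2$)
$I{\left(b,G \right)} = -2$ ($I{\left(b,G \right)} = 3 - 5 = -2$)
$f{\left(n \right)} = - \frac{11}{2} - \frac{n}{2} + \frac{n^{2}}{4}$ ($f{\left(n \right)} = -7 + \frac{\left(n^{2} - 2 n\right) + 6}{4} = -7 + \frac{6 + n^{2} - 2 n}{4} = -7 + \left(\frac{3}{2} - \frac{n}{2} + \frac{n^{2}}{4}\right) = - \frac{11}{2} - \frac{n}{2} + \frac{n^{2}}{4}$)
$q{\left(w \right)} = - 2 w^{2}$
$f{\left(-6 \right)} q{\left(-222 \right)} = \left(- \frac{11}{2} - -3 + \frac{\left(-6\right)^{2}}{4}\right) \left(- 2 \left(-222\right)^{2}\right) = \left(- \frac{11}{2} + 3 + \frac{1}{4} \cdot 36\right) \left(\left(-2\right) 49284\right) = \left(- \frac{11}{2} + 3 + 9\right) \left(-98568\right) = \frac{13}{2} \left(-98568\right) = -640692$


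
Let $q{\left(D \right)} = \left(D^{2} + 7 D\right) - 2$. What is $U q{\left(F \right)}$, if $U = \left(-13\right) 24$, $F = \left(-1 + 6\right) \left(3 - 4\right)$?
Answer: $3744$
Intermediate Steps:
$F = -5$ ($F = 5 \left(-1\right) = -5$)
$U = -312$
$q{\left(D \right)} = -2 + D^{2} + 7 D$
$U q{\left(F \right)} = - 312 \left(-2 + \left(-5\right)^{2} + 7 \left(-5\right)\right) = - 312 \left(-2 + 25 - 35\right) = \left(-312\right) \left(-12\right) = 3744$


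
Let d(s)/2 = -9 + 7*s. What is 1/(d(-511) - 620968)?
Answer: -1/628140 ≈ -1.5920e-6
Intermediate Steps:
d(s) = -18 + 14*s (d(s) = 2*(-9 + 7*s) = -18 + 14*s)
1/(d(-511) - 620968) = 1/((-18 + 14*(-511)) - 620968) = 1/((-18 - 7154) - 620968) = 1/(-7172 - 620968) = 1/(-628140) = -1/628140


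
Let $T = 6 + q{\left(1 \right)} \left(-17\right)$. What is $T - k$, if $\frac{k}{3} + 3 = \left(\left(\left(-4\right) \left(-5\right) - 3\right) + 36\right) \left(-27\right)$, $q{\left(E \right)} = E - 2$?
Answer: $4325$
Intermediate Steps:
$q{\left(E \right)} = -2 + E$
$T = 23$ ($T = 6 + \left(-2 + 1\right) \left(-17\right) = 6 - -17 = 6 + 17 = 23$)
$k = -4302$ ($k = -9 + 3 \left(\left(\left(-4\right) \left(-5\right) - 3\right) + 36\right) \left(-27\right) = -9 + 3 \left(\left(20 - 3\right) + 36\right) \left(-27\right) = -9 + 3 \left(17 + 36\right) \left(-27\right) = -9 + 3 \cdot 53 \left(-27\right) = -9 + 3 \left(-1431\right) = -9 - 4293 = -4302$)
$T - k = 23 - -4302 = 23 + 4302 = 4325$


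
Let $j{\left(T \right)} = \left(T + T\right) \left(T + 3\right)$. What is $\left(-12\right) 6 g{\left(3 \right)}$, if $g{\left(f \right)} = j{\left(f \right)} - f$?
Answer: $-2376$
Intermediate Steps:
$j{\left(T \right)} = 2 T \left(3 + T\right)$
$g{\left(f \right)} = - f + 2 f \left(3 + f\right)$ ($g{\left(f \right)} = 2 f \left(3 + f\right) - f = - f + 2 f \left(3 + f\right)$)
$\left(-12\right) 6 g{\left(3 \right)} = \left(-12\right) 6 \cdot 3 \left(5 + 2 \cdot 3\right) = - 72 \cdot 3 \left(5 + 6\right) = - 72 \cdot 3 \cdot 11 = \left(-72\right) 33 = -2376$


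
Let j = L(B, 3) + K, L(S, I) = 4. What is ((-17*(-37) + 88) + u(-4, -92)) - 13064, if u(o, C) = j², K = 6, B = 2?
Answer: -12247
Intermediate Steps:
j = 10 (j = 4 + 6 = 10)
u(o, C) = 100 (u(o, C) = 10² = 100)
((-17*(-37) + 88) + u(-4, -92)) - 13064 = ((-17*(-37) + 88) + 100) - 13064 = ((629 + 88) + 100) - 13064 = (717 + 100) - 13064 = 817 - 13064 = -12247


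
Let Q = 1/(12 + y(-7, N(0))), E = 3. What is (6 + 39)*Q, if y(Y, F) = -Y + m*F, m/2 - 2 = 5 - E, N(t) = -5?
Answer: -15/7 ≈ -2.1429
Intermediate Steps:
m = 8 (m = 4 + 2*(5 - 1*3) = 4 + 2*(5 - 3) = 4 + 2*2 = 4 + 4 = 8)
y(Y, F) = -Y + 8*F
Q = -1/21 (Q = 1/(12 + (-1*(-7) + 8*(-5))) = 1/(12 + (7 - 40)) = 1/(12 - 33) = 1/(-21) = -1/21 ≈ -0.047619)
(6 + 39)*Q = (6 + 39)*(-1/21) = 45*(-1/21) = -15/7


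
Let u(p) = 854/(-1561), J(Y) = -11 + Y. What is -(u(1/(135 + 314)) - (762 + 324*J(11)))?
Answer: 170048/223 ≈ 762.55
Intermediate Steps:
u(p) = -122/223 (u(p) = 854*(-1/1561) = -122/223)
-(u(1/(135 + 314)) - (762 + 324*J(11))) = -(-122/223 - (762 + 324*(-11 + 11))) = -(-122/223 - (762 + 324*0)) = -(-122/223 - (762 + 0)) = -(-122/223 - 1*762) = -(-122/223 - 762) = -1*(-170048/223) = 170048/223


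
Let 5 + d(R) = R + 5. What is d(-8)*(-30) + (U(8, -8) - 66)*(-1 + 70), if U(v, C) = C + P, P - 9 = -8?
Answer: -4797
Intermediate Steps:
P = 1 (P = 9 - 8 = 1)
d(R) = R (d(R) = -5 + (R + 5) = -5 + (5 + R) = R)
U(v, C) = 1 + C (U(v, C) = C + 1 = 1 + C)
d(-8)*(-30) + (U(8, -8) - 66)*(-1 + 70) = -8*(-30) + ((1 - 8) - 66)*(-1 + 70) = 240 + (-7 - 66)*69 = 240 - 73*69 = 240 - 5037 = -4797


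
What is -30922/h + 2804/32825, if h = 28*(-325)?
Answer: 1600817/459550 ≈ 3.4834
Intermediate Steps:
h = -9100
-30922/h + 2804/32825 = -30922/(-9100) + 2804/32825 = -30922*(-1/9100) + 2804*(1/32825) = 15461/4550 + 2804/32825 = 1600817/459550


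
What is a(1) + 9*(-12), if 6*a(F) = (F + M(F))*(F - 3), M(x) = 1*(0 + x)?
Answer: -326/3 ≈ -108.67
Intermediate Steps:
M(x) = x (M(x) = 1*x = x)
a(F) = F*(-3 + F)/3 (a(F) = ((F + F)*(F - 3))/6 = ((2*F)*(-3 + F))/6 = (2*F*(-3 + F))/6 = F*(-3 + F)/3)
a(1) + 9*(-12) = (1/3)*1*(-3 + 1) + 9*(-12) = (1/3)*1*(-2) - 108 = -2/3 - 108 = -326/3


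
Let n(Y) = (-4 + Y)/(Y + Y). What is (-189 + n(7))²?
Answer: 6985449/196 ≈ 35640.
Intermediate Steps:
n(Y) = (-4 + Y)/(2*Y) (n(Y) = (-4 + Y)/((2*Y)) = (-4 + Y)*(1/(2*Y)) = (-4 + Y)/(2*Y))
(-189 + n(7))² = (-189 + (½)*(-4 + 7)/7)² = (-189 + (½)*(⅐)*3)² = (-189 + 3/14)² = (-2643/14)² = 6985449/196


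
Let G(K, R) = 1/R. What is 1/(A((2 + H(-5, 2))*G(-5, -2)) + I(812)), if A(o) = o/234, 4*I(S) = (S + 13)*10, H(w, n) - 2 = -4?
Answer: 2/4125 ≈ 0.00048485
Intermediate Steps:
H(w, n) = -2 (H(w, n) = 2 - 4 = -2)
I(S) = 65/2 + 5*S/2 (I(S) = ((S + 13)*10)/4 = ((13 + S)*10)/4 = (130 + 10*S)/4 = 65/2 + 5*S/2)
G(K, R) = 1/R
A(o) = o/234 (A(o) = o*(1/234) = o/234)
1/(A((2 + H(-5, 2))*G(-5, -2)) + I(812)) = 1/(((2 - 2)/(-2))/234 + (65/2 + (5/2)*812)) = 1/((0*(-½))/234 + (65/2 + 2030)) = 1/((1/234)*0 + 4125/2) = 1/(0 + 4125/2) = 1/(4125/2) = 2/4125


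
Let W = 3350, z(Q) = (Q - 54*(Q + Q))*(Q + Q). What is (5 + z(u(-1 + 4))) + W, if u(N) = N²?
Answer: -13979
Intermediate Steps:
z(Q) = -214*Q² (z(Q) = (Q - 108*Q)*(2*Q) = (-107*Q)*(2*Q) = -214*Q²)
(5 + z(u(-1 + 4))) + W = (5 - 214*(-1 + 4)⁴) + 3350 = (5 - 214*(3²)²) + 3350 = (5 - 214*9²) + 3350 = (5 - 214*81) + 3350 = (5 - 17334) + 3350 = -17329 + 3350 = -13979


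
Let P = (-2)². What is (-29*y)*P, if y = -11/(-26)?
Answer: -638/13 ≈ -49.077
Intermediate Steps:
P = 4
y = 11/26 (y = -11*(-1/26) = 11/26 ≈ 0.42308)
(-29*y)*P = -29*11/26*4 = -319/26*4 = -638/13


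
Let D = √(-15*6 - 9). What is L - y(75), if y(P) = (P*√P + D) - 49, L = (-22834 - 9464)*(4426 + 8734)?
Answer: -425041631 - 375*√3 - 3*I*√11 ≈ -4.2504e+8 - 9.9499*I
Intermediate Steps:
D = 3*I*√11 (D = √(-90 - 9) = √(-99) = 3*I*√11 ≈ 9.9499*I)
L = -425041680 (L = -32298*13160 = -425041680)
y(P) = -49 + P^(3/2) + 3*I*√11 (y(P) = (P*√P + 3*I*√11) - 49 = (P^(3/2) + 3*I*√11) - 49 = -49 + P^(3/2) + 3*I*√11)
L - y(75) = -425041680 - (-49 + 75^(3/2) + 3*I*√11) = -425041680 - (-49 + 375*√3 + 3*I*√11) = -425041680 + (49 - 375*√3 - 3*I*√11) = -425041631 - 375*√3 - 3*I*√11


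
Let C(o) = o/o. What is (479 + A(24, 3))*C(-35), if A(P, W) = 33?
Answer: 512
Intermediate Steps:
C(o) = 1
(479 + A(24, 3))*C(-35) = (479 + 33)*1 = 512*1 = 512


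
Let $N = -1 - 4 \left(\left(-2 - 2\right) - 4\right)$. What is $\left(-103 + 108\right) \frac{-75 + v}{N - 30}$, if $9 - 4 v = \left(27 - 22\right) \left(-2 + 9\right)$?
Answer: $- \frac{815}{2} \approx -407.5$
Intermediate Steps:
$N = 31$ ($N = -1 - 4 \left(-4 - 4\right) = -1 - -32 = -1 + 32 = 31$)
$v = - \frac{13}{2}$ ($v = \frac{9}{4} - \frac{\left(27 - 22\right) \left(-2 + 9\right)}{4} = \frac{9}{4} - \frac{5 \cdot 7}{4} = \frac{9}{4} - \frac{35}{4} = - \frac{13}{2} \approx -6.5$)
$\left(-103 + 108\right) \frac{-75 + v}{N - 30} = \left(-103 + 108\right) \frac{-75 - \frac{13}{2}}{31 - 30} = 5 \left(- \frac{163}{2 \cdot 1}\right) = 5 \left(\left(- \frac{163}{2}\right) 1\right) = 5 \left(- \frac{163}{2}\right) = - \frac{815}{2}$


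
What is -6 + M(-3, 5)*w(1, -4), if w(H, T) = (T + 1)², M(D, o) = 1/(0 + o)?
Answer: -21/5 ≈ -4.2000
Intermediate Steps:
M(D, o) = 1/o
w(H, T) = (1 + T)²
-6 + M(-3, 5)*w(1, -4) = -6 + (1 - 4)²/5 = -6 + (⅕)*(-3)² = -6 + (⅕)*9 = -6 + 9/5 = -21/5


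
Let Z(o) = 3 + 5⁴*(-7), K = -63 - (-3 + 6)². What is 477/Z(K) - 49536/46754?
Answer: -119436525/102204244 ≈ -1.1686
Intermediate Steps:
K = -72 (K = -63 - 1*3² = -63 - 1*9 = -63 - 9 = -72)
Z(o) = -4372 (Z(o) = 3 + 625*(-7) = 3 - 4375 = -4372)
477/Z(K) - 49536/46754 = 477/(-4372) - 49536/46754 = 477*(-1/4372) - 49536*1/46754 = -477/4372 - 24768/23377 = -119436525/102204244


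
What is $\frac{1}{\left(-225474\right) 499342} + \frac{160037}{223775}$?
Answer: $\frac{18018347876666221}{25194522492617700} \approx 0.71517$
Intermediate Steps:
$\frac{1}{\left(-225474\right) 499342} + \frac{160037}{223775} = \left(- \frac{1}{225474}\right) \frac{1}{499342} + 160037 \cdot \frac{1}{223775} = - \frac{1}{112588638108} + \frac{160037}{223775} = \frac{18018347876666221}{25194522492617700}$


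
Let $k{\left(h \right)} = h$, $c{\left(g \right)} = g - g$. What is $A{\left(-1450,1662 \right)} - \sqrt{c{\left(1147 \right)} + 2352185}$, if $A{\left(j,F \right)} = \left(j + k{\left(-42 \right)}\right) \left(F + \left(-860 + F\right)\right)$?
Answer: $-3676288 - \sqrt{2352185} \approx -3.6778 \cdot 10^{6}$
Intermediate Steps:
$c{\left(g \right)} = 0$
$A{\left(j,F \right)} = \left(-860 + 2 F\right) \left(-42 + j\right)$ ($A{\left(j,F \right)} = \left(j - 42\right) \left(F + \left(-860 + F\right)\right) = \left(-42 + j\right) \left(-860 + 2 F\right) = \left(-860 + 2 F\right) \left(-42 + j\right)$)
$A{\left(-1450,1662 \right)} - \sqrt{c{\left(1147 \right)} + 2352185} = \left(36120 - -1247000 - 139608 + 2 \cdot 1662 \left(-1450\right)\right) - \sqrt{0 + 2352185} = \left(36120 + 1247000 - 139608 - 4819800\right) - \sqrt{2352185} = -3676288 - \sqrt{2352185}$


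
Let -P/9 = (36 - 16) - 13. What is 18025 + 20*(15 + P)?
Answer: 17065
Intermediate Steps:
P = -63 (P = -9*((36 - 16) - 13) = -9*(20 - 13) = -9*7 = -63)
18025 + 20*(15 + P) = 18025 + 20*(15 - 63) = 18025 + 20*(-48) = 18025 - 960 = 17065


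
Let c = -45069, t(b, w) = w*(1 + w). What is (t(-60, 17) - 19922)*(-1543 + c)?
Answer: 914340992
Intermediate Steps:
(t(-60, 17) - 19922)*(-1543 + c) = (17*(1 + 17) - 19922)*(-1543 - 45069) = (17*18 - 19922)*(-46612) = (306 - 19922)*(-46612) = -19616*(-46612) = 914340992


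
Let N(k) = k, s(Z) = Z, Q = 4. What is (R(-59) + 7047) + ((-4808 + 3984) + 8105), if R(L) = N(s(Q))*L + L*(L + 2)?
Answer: 17455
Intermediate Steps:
R(L) = 4*L + L*(2 + L) (R(L) = 4*L + L*(L + 2) = 4*L + L*(2 + L))
(R(-59) + 7047) + ((-4808 + 3984) + 8105) = (-59*(6 - 59) + 7047) + ((-4808 + 3984) + 8105) = (-59*(-53) + 7047) + (-824 + 8105) = (3127 + 7047) + 7281 = 10174 + 7281 = 17455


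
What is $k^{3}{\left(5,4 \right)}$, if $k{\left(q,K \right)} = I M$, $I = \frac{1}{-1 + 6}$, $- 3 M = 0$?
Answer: $0$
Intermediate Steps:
$M = 0$ ($M = \left(- \frac{1}{3}\right) 0 = 0$)
$I = \frac{1}{5} \approx 0.2$
$k{\left(q,K \right)} = 0$ ($k{\left(q,K \right)} = \frac{1}{5} \cdot 0 = 0$)
$k^{3}{\left(5,4 \right)} = 0^{3} = 0$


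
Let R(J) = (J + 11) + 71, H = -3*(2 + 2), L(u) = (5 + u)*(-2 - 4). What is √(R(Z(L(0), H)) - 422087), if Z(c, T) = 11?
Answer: I*√421994 ≈ 649.61*I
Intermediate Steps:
L(u) = -30 - 6*u (L(u) = (5 + u)*(-6) = -30 - 6*u)
H = -12 (H = -3*4 = -12)
R(J) = 82 + J (R(J) = (11 + J) + 71 = 82 + J)
√(R(Z(L(0), H)) - 422087) = √((82 + 11) - 422087) = √(93 - 422087) = √(-421994) = I*√421994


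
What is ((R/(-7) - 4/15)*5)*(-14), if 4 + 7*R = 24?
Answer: 992/21 ≈ 47.238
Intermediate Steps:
R = 20/7 (R = -4/7 + (⅐)*24 = -4/7 + 24/7 = 20/7 ≈ 2.8571)
((R/(-7) - 4/15)*5)*(-14) = (((20/7)/(-7) - 4/15)*5)*(-14) = (((20/7)*(-⅐) - 4*1/15)*5)*(-14) = ((-20/49 - 4/15)*5)*(-14) = -496/735*5*(-14) = -496/147*(-14) = 992/21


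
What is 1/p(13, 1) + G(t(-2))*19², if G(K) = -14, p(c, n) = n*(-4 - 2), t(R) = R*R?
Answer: -30325/6 ≈ -5054.2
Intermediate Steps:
t(R) = R²
p(c, n) = -6*n (p(c, n) = n*(-6) = -6*n)
1/p(13, 1) + G(t(-2))*19² = 1/(-6*1) - 14*19² = 1/(-6) - 14*361 = -⅙ - 5054 = -30325/6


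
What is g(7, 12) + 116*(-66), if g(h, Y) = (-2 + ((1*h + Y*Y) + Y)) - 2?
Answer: -7497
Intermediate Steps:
g(h, Y) = -4 + Y + h + Y**2 (g(h, Y) = (-2 + ((h + Y**2) + Y)) - 2 = (-2 + (Y + h + Y**2)) - 2 = (-2 + Y + h + Y**2) - 2 = -4 + Y + h + Y**2)
g(7, 12) + 116*(-66) = (-4 + 12 + 7 + 12**2) + 116*(-66) = (-4 + 12 + 7 + 144) - 7656 = 159 - 7656 = -7497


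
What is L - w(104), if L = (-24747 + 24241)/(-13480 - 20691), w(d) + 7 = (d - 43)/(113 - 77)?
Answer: 6544877/1230156 ≈ 5.3204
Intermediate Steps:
w(d) = -295/36 + d/36 (w(d) = -7 + (d - 43)/(113 - 77) = -7 + (-43 + d)/36 = -7 + (-43 + d)*(1/36) = -7 + (-43/36 + d/36) = -295/36 + d/36)
L = 506/34171 (L = -506/(-34171) = -506*(-1/34171) = 506/34171 ≈ 0.014808)
L - w(104) = 506/34171 - (-295/36 + (1/36)*104) = 506/34171 - (-295/36 + 26/9) = 506/34171 - 1*(-191/36) = 506/34171 + 191/36 = 6544877/1230156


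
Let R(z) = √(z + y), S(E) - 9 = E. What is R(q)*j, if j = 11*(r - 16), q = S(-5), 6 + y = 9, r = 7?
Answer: -99*√7 ≈ -261.93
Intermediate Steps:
y = 3 (y = -6 + 9 = 3)
S(E) = 9 + E
q = 4 (q = 9 - 5 = 4)
R(z) = √(3 + z) (R(z) = √(z + 3) = √(3 + z))
j = -99 (j = 11*(7 - 16) = 11*(-9) = -99)
R(q)*j = √(3 + 4)*(-99) = √7*(-99) = -99*√7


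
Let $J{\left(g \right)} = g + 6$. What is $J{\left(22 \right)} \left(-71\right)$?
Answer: $-1988$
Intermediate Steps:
$J{\left(g \right)} = 6 + g$
$J{\left(22 \right)} \left(-71\right) = \left(6 + 22\right) \left(-71\right) = 28 \left(-71\right) = -1988$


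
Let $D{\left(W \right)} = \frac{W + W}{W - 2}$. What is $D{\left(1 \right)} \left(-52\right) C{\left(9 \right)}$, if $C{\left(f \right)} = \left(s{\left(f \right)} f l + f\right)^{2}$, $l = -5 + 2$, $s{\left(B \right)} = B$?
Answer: $5694624$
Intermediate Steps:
$l = -3$
$D{\left(W \right)} = \frac{2 W}{-2 + W}$
$C{\left(f \right)} = \left(f - 3 f^{2}\right)^{2}$ ($C{\left(f \right)} = \left(f f \left(-3\right) + f\right)^{2} = \left(f^{2} \left(-3\right) + f\right)^{2} = \left(- 3 f^{2} + f\right)^{2} = \left(f - 3 f^{2}\right)^{2}$)
$D{\left(1 \right)} \left(-52\right) C{\left(9 \right)} = 2 \cdot 1 \frac{1}{-2 + 1} \left(-52\right) 9^{2} \left(-1 + 3 \cdot 9\right)^{2} = 2 \cdot 1 \frac{1}{-1} \left(-52\right) 81 \left(-1 + 27\right)^{2} = 2 \cdot 1 \left(-1\right) \left(-52\right) 81 \cdot 26^{2} = \left(-2\right) \left(-52\right) 81 \cdot 676 = 104 \cdot 54756 = 5694624$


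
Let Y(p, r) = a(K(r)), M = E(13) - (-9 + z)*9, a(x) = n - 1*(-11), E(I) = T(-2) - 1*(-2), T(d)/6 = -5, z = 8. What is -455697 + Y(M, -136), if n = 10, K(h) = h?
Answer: -455676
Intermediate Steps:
T(d) = -30 (T(d) = 6*(-5) = -30)
E(I) = -28 (E(I) = -30 - 1*(-2) = -30 + 2 = -28)
a(x) = 21 (a(x) = 10 - 1*(-11) = 10 + 11 = 21)
M = -19 (M = -28 - (-9 + 8)*9 = -28 - (-1)*9 = -28 - 1*(-9) = -28 + 9 = -19)
Y(p, r) = 21
-455697 + Y(M, -136) = -455697 + 21 = -455676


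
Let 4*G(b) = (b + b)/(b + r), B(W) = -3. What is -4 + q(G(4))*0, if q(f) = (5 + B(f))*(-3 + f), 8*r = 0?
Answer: -4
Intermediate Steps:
r = 0 (r = (⅛)*0 = 0)
G(b) = ½ (G(b) = ((b + b)/(b + 0))/4 = ((2*b)/b)/4 = (¼)*2 = ½)
q(f) = -6 + 2*f (q(f) = (5 - 3)*(-3 + f) = 2*(-3 + f) = -6 + 2*f)
-4 + q(G(4))*0 = -4 + (-6 + 2*(½))*0 = -4 + (-6 + 1)*0 = -4 - 5*0 = -4 + 0 = -4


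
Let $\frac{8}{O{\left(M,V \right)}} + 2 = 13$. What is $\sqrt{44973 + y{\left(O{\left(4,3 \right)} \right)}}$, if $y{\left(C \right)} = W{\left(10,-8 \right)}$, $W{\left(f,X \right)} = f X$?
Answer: $\sqrt{44893} \approx 211.88$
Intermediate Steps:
$O{\left(M,V \right)} = \frac{8}{11}$ ($O{\left(M,V \right)} = \frac{8}{-2 + 13} = \frac{8}{11}$)
$W{\left(f,X \right)} = X f$
$y{\left(C \right)} = -80$ ($y{\left(C \right)} = \left(-8\right) 10 = -80$)
$\sqrt{44973 + y{\left(O{\left(4,3 \right)} \right)}} = \sqrt{44973 - 80} = \sqrt{44893}$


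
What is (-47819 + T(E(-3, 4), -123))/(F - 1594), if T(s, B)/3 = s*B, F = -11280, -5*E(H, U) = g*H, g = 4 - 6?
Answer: 236881/64370 ≈ 3.6800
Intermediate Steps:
g = -2
E(H, U) = 2*H/5 (E(H, U) = -(-2)*H/5 = 2*H/5)
T(s, B) = 3*B*s (T(s, B) = 3*(s*B) = 3*(B*s) = 3*B*s)
(-47819 + T(E(-3, 4), -123))/(F - 1594) = (-47819 + 3*(-123)*((⅖)*(-3)))/(-11280 - 1594) = (-47819 + 3*(-123)*(-6/5))/(-12874) = (-47819 + 2214/5)*(-1/12874) = -236881/5*(-1/12874) = 236881/64370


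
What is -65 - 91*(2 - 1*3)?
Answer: 26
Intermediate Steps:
-65 - 91*(2 - 1*3) = -65 - 91*(2 - 3) = -65 - 91*(-1) = -65 + 91 = 26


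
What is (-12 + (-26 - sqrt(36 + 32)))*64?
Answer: -2432 - 128*sqrt(17) ≈ -2959.8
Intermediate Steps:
(-12 + (-26 - sqrt(36 + 32)))*64 = (-12 + (-26 - sqrt(68)))*64 = (-12 + (-26 - 2*sqrt(17)))*64 = (-38 - 2*sqrt(17))*64 = -2432 - 128*sqrt(17)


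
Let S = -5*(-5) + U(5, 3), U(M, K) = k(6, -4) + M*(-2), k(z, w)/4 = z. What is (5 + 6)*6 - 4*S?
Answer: -90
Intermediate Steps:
k(z, w) = 4*z
U(M, K) = 24 - 2*M (U(M, K) = 4*6 + M*(-2) = 24 - 2*M)
S = 39 (S = -5*(-5) + (24 - 2*5) = 25 + (24 - 10) = 25 + 14 = 39)
(5 + 6)*6 - 4*S = (5 + 6)*6 - 4*39 = 11*6 - 156 = 66 - 156 = -90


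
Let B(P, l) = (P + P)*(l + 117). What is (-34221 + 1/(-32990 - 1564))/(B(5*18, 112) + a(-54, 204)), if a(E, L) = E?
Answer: -1182472435/1422449964 ≈ -0.83129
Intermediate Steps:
B(P, l) = 2*P*(117 + l) (B(P, l) = (2*P)*(117 + l) = 2*P*(117 + l))
(-34221 + 1/(-32990 - 1564))/(B(5*18, 112) + a(-54, 204)) = (-34221 + 1/(-32990 - 1564))/(2*(5*18)*(117 + 112) - 54) = (-34221 + 1/(-34554))/(2*90*229 - 54) = (-34221 - 1/34554)/(41220 - 54) = -1182472435/34554/41166 = -1182472435/34554*1/41166 = -1182472435/1422449964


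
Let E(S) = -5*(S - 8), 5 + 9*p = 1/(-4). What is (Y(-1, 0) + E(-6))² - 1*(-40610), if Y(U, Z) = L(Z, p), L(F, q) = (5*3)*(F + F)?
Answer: 45510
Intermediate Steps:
p = -7/12 (p = -5/9 + (1/(-4))/9 = -5/9 + (1*(-¼))/9 = -5/9 + (⅑)*(-¼) = -5/9 - 1/36 = -7/12 ≈ -0.58333)
L(F, q) = 30*F (L(F, q) = 15*(2*F) = 30*F)
Y(U, Z) = 30*Z
E(S) = 40 - 5*S (E(S) = -5*(-8 + S) = 40 - 5*S)
(Y(-1, 0) + E(-6))² - 1*(-40610) = (30*0 + (40 - 5*(-6)))² - 1*(-40610) = (0 + (40 + 30))² + 40610 = (0 + 70)² + 40610 = 70² + 40610 = 4900 + 40610 = 45510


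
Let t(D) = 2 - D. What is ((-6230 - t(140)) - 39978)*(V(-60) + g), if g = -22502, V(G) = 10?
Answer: 1036206440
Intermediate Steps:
((-6230 - t(140)) - 39978)*(V(-60) + g) = ((-6230 - (2 - 1*140)) - 39978)*(10 - 22502) = ((-6230 - (2 - 140)) - 39978)*(-22492) = ((-6230 - 1*(-138)) - 39978)*(-22492) = ((-6230 + 138) - 39978)*(-22492) = (-6092 - 39978)*(-22492) = -46070*(-22492) = 1036206440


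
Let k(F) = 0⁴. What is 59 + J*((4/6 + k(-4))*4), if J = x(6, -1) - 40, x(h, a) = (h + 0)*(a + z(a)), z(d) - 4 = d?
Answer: -47/3 ≈ -15.667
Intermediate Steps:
z(d) = 4 + d
x(h, a) = h*(4 + 2*a) (x(h, a) = (h + 0)*(a + (4 + a)) = h*(4 + 2*a))
k(F) = 0
J = -28 (J = 2*6*(2 - 1) - 40 = 2*6*1 - 40 = 12 - 40 = -28)
59 + J*((4/6 + k(-4))*4) = 59 - 28*(4/6 + 0)*4 = 59 - 28*(4*(⅙) + 0)*4 = 59 - 28*(⅔ + 0)*4 = 59 - 56*4/3 = 59 - 28*8/3 = 59 - 224/3 = -47/3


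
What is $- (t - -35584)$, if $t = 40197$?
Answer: $-75781$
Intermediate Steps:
$- (t - -35584) = - (40197 - -35584) = - (40197 + 35584) = \left(-1\right) 75781 = -75781$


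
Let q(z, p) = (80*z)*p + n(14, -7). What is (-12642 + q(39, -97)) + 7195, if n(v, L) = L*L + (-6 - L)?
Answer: -308037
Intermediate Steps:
n(v, L) = -6 + L**2 - L (n(v, L) = L**2 + (-6 - L) = -6 + L**2 - L)
q(z, p) = 50 + 80*p*z (q(z, p) = (80*z)*p + (-6 + (-7)**2 - 1*(-7)) = 80*p*z + (-6 + 49 + 7) = 80*p*z + 50 = 50 + 80*p*z)
(-12642 + q(39, -97)) + 7195 = (-12642 + (50 + 80*(-97)*39)) + 7195 = (-12642 + (50 - 302640)) + 7195 = (-12642 - 302590) + 7195 = -315232 + 7195 = -308037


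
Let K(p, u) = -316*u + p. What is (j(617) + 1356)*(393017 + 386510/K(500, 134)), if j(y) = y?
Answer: 16223009110687/20922 ≈ 7.7540e+8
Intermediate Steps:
K(p, u) = p - 316*u
(j(617) + 1356)*(393017 + 386510/K(500, 134)) = (617 + 1356)*(393017 + 386510/(500 - 316*134)) = 1973*(393017 + 386510/(500 - 42344)) = 1973*(393017 + 386510/(-41844)) = 1973*(393017 + 386510*(-1/41844)) = 1973*(393017 - 193255/20922) = 1973*(8222508419/20922) = 16223009110687/20922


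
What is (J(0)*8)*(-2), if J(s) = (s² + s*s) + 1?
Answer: -16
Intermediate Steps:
J(s) = 1 + 2*s² (J(s) = (s² + s²) + 1 = 2*s² + 1 = 1 + 2*s²)
(J(0)*8)*(-2) = ((1 + 2*0²)*8)*(-2) = ((1 + 2*0)*8)*(-2) = ((1 + 0)*8)*(-2) = (1*8)*(-2) = 8*(-2) = -16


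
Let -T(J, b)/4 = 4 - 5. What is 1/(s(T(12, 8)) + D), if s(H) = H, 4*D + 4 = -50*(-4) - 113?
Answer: 4/99 ≈ 0.040404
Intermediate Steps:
T(J, b) = 4 (T(J, b) = -4*(4 - 5) = -4*(-1) = 4)
D = 83/4 (D = -1 + (-50*(-4) - 113)/4 = -1 + (200 - 113)/4 = -1 + (1/4)*87 = -1 + 87/4 = 83/4 ≈ 20.750)
1/(s(T(12, 8)) + D) = 1/(4 + 83/4) = 1/(99/4) = 4/99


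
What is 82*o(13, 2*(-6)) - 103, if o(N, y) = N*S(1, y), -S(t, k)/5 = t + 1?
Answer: -10763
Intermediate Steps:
S(t, k) = -5 - 5*t (S(t, k) = -5*(t + 1) = -5*(1 + t) = -5 - 5*t)
o(N, y) = -10*N (o(N, y) = N*(-5 - 5*1) = N*(-5 - 5) = N*(-10) = -10*N)
82*o(13, 2*(-6)) - 103 = 82*(-10*13) - 103 = 82*(-130) - 103 = -10660 - 103 = -10763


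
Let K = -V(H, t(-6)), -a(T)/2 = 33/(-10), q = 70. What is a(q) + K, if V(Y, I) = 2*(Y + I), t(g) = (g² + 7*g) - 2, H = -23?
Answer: 343/5 ≈ 68.600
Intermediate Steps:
t(g) = -2 + g² + 7*g
a(T) = 33/5 (a(T) = -66/(-10) = -66*(-1)/10 = -2*(-33/10) = 33/5)
V(Y, I) = 2*I + 2*Y (V(Y, I) = 2*(I + Y) = 2*I + 2*Y)
K = 62 (K = -(2*(-2 + (-6)² + 7*(-6)) + 2*(-23)) = -(2*(-2 + 36 - 42) - 46) = -(2*(-8) - 46) = -(-16 - 46) = -1*(-62) = 62)
a(q) + K = 33/5 + 62 = 343/5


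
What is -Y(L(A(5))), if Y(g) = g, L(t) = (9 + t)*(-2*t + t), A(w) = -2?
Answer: -14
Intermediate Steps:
L(t) = -t*(9 + t) (L(t) = (9 + t)*(-t) = -t*(9 + t))
-Y(L(A(5))) = -(-1)*(-2)*(9 - 2) = -(-1)*(-2)*7 = -1*14 = -14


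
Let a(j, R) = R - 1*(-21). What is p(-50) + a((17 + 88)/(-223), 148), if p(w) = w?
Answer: 119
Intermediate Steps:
a(j, R) = 21 + R (a(j, R) = R + 21 = 21 + R)
p(-50) + a((17 + 88)/(-223), 148) = -50 + (21 + 148) = -50 + 169 = 119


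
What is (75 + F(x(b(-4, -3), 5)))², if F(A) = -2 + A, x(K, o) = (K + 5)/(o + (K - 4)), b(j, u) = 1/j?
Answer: 56644/9 ≈ 6293.8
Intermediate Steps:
x(K, o) = (5 + K)/(-4 + K + o) (x(K, o) = (5 + K)/(o + (-4 + K)) = (5 + K)/(-4 + K + o))
(75 + F(x(b(-4, -3), 5)))² = (75 + (-2 + (5 + 1/(-4))/(-4 + 1/(-4) + 5)))² = (75 + (-2 + (5 - ¼)/(-4 - ¼ + 5)))² = (75 + (-2 + (19/4)/(¾)))² = (75 + (-2 + (4/3)*(19/4)))² = (75 + (-2 + 19/3))² = (75 + 13/3)² = (238/3)² = 56644/9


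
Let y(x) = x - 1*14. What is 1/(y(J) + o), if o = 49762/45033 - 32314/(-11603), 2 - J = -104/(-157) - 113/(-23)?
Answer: -1886812133289/25821934573907 ≈ -0.073070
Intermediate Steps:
J = -12911/3611 (J = 2 - (-104/(-157) - 113/(-23)) = 2 - (-104*(-1/157) - 113*(-1/23)) = 2 - (104/157 + 113/23) = 2 - 1*20133/3611 = 2 - 20133/3611 = -12911/3611 ≈ -3.5755)
o = 2032584848/522517899 (o = 49762*(1/45033) - 32314*(-1/11603) = 49762/45033 + 32314/11603 = 2032584848/522517899 ≈ 3.8900)
y(x) = -14 + x (y(x) = x - 14 = -14 + x)
1/(y(J) + o) = 1/((-14 - 12911/3611) + 2032584848/522517899) = 1/(-63465/3611 + 2032584848/522517899) = 1/(-25821934573907/1886812133289) = -1886812133289/25821934573907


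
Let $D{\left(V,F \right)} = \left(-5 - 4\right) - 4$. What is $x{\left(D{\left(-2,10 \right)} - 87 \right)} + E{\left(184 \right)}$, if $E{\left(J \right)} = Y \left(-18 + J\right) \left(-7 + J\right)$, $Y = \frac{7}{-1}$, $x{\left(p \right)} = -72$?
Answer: $-205746$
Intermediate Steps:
$D{\left(V,F \right)} = -13$ ($D{\left(V,F \right)} = -9 - 4 = -13$)
$Y = -7$ ($Y = 7 \left(-1\right) = -7$)
$E{\left(J \right)} = - 7 \left(-18 + J\right) \left(-7 + J\right)$
$x{\left(D{\left(-2,10 \right)} - 87 \right)} + E{\left(184 \right)} = -72 - \left(-31318 + 236992\right) = -72 - 205674 = -205746$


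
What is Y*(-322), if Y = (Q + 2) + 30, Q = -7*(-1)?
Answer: -12558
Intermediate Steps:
Q = 7
Y = 39 (Y = (7 + 2) + 30 = 9 + 30 = 39)
Y*(-322) = 39*(-322) = -12558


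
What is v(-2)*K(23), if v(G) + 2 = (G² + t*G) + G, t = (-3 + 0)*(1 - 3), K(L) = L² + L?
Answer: -6624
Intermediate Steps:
K(L) = L + L²
t = 6 (t = -3*(-2) = 6)
v(G) = -2 + G² + 7*G (v(G) = -2 + ((G² + 6*G) + G) = -2 + (G² + 7*G) = -2 + G² + 7*G)
v(-2)*K(23) = (-2 + (-2)² + 7*(-2))*(23*(1 + 23)) = (-2 + 4 - 14)*(23*24) = -12*552 = -6624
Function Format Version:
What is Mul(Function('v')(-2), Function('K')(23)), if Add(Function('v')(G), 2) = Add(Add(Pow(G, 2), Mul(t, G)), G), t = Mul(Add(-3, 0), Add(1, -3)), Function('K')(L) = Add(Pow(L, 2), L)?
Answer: -6624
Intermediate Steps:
Function('K')(L) = Add(L, Pow(L, 2))
t = 6 (t = Mul(-3, -2) = 6)
Function('v')(G) = Add(-2, Pow(G, 2), Mul(7, G)) (Function('v')(G) = Add(-2, Add(Add(Pow(G, 2), Mul(6, G)), G)) = Add(-2, Add(Pow(G, 2), Mul(7, G))) = Add(-2, Pow(G, 2), Mul(7, G)))
Mul(Function('v')(-2), Function('K')(23)) = Mul(Add(-2, Pow(-2, 2), Mul(7, -2)), Mul(23, Add(1, 23))) = Mul(Add(-2, 4, -14), Mul(23, 24)) = Mul(-12, 552) = -6624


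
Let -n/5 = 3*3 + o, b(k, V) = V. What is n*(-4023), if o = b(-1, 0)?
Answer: 181035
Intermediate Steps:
o = 0
n = -45 (n = -5*(3*3 + 0) = -5*(9 + 0) = -5*9 = -45)
n*(-4023) = -45*(-4023) = 181035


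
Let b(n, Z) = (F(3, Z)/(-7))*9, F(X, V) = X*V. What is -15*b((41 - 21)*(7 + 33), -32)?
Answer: -12960/7 ≈ -1851.4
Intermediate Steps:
F(X, V) = V*X
b(n, Z) = -27*Z/7 (b(n, Z) = ((Z*3)/(-7))*9 = ((3*Z)*(-⅐))*9 = -3*Z/7*9 = -27*Z/7)
-15*b((41 - 21)*(7 + 33), -32) = -(-405)*(-32)/7 = -15*864/7 = -12960/7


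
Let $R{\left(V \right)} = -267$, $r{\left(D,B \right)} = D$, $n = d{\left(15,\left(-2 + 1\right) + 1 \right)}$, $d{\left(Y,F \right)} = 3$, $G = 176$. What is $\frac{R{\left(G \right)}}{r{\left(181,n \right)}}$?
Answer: $- \frac{267}{181} \approx -1.4751$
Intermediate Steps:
$n = 3$
$\frac{R{\left(G \right)}}{r{\left(181,n \right)}} = - \frac{267}{181}$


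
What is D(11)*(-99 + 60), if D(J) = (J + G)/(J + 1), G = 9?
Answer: -65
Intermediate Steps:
D(J) = (9 + J)/(1 + J) (D(J) = (J + 9)/(J + 1) = (9 + J)/(1 + J))
D(11)*(-99 + 60) = ((9 + 11)/(1 + 11))*(-99 + 60) = (20/12)*(-39) = ((1/12)*20)*(-39) = (5/3)*(-39) = -65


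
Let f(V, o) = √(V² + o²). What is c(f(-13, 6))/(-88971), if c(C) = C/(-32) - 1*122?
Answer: 122/88971 + √205/2847072 ≈ 0.0013763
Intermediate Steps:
c(C) = -122 - C/32 (c(C) = C*(-1/32) - 122 = -C/32 - 122 = -122 - C/32)
c(f(-13, 6))/(-88971) = (-122 - √((-13)² + 6²)/32)/(-88971) = (-122 - √(169 + 36)/32)*(-1/88971) = (-122 - √205/32)*(-1/88971) = 122/88971 + √205/2847072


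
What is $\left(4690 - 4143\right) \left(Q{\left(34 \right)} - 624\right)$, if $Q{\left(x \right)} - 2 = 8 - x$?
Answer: $-354456$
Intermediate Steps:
$Q{\left(x \right)} = 10 - x$ ($Q{\left(x \right)} = 2 - \left(-8 + x\right) = 10 - x$)
$\left(4690 - 4143\right) \left(Q{\left(34 \right)} - 624\right) = \left(4690 - 4143\right) \left(\left(10 - 34\right) - 624\right) = 547 \left(\left(10 - 34\right) - 624\right) = 547 \left(-24 - 624\right) = 547 \left(-648\right) = -354456$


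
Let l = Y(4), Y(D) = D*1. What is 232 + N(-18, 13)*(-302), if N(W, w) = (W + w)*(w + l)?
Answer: 25902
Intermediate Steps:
Y(D) = D
l = 4
N(W, w) = (4 + w)*(W + w) (N(W, w) = (W + w)*(w + 4) = (W + w)*(4 + w) = (4 + w)*(W + w))
232 + N(-18, 13)*(-302) = 232 + (13**2 + 4*(-18) + 4*13 - 18*13)*(-302) = 232 + (169 - 72 + 52 - 234)*(-302) = 232 - 85*(-302) = 232 + 25670 = 25902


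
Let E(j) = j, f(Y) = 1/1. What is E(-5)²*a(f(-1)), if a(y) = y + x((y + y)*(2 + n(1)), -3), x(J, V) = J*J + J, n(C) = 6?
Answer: 6825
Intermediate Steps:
f(Y) = 1 (f(Y) = 1*1 = 1)
x(J, V) = J + J² (x(J, V) = J² + J = J + J²)
a(y) = y + 16*y*(1 + 16*y) (a(y) = y + ((y + y)*(2 + 6))*(1 + (y + y)*(2 + 6)) = y + ((2*y)*8)*(1 + (2*y)*8) = y + (16*y)*(1 + 16*y) = y + 16*y*(1 + 16*y))
E(-5)²*a(f(-1)) = (-5)²*(1*(17 + 256*1)) = 25*(1*(17 + 256)) = 25*(1*273) = 25*273 = 6825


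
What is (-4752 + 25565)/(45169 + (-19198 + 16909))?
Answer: 20813/42880 ≈ 0.48538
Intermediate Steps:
(-4752 + 25565)/(45169 + (-19198 + 16909)) = 20813/(45169 - 2289) = 20813/42880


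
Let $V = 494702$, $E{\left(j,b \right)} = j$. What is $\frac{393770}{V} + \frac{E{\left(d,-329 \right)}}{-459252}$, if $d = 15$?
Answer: $\frac{2318362045}{2912729268} \approx 0.79594$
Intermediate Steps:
$\frac{393770}{V} + \frac{E{\left(d,-329 \right)}}{-459252} = \frac{393770}{494702} + \frac{15}{-459252} = 393770 \cdot \frac{1}{494702} + 15 \left(- \frac{1}{459252}\right) = \frac{15145}{19027} - \frac{5}{153084} = \frac{2318362045}{2912729268}$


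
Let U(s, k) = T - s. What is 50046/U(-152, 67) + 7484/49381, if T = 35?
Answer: 2472721034/9234247 ≈ 267.78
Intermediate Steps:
U(s, k) = 35 - s
50046/U(-152, 67) + 7484/49381 = 50046/(35 - 1*(-152)) + 7484/49381 = 50046/(35 + 152) + 7484*(1/49381) = 50046/187 + 7484/49381 = 2472721034/9234247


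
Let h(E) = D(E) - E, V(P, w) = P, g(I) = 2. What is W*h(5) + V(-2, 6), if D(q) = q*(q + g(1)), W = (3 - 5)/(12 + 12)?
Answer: -9/2 ≈ -4.5000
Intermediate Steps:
W = -1/12 (W = -2/24 = -2*1/24 = -1/12 ≈ -0.083333)
D(q) = q*(2 + q) (D(q) = q*(q + 2) = q*(2 + q))
h(E) = -E + E*(2 + E) (h(E) = E*(2 + E) - E = -E + E*(2 + E))
W*h(5) + V(-2, 6) = -5*(1 + 5)/12 - 2 = -5*6/12 - 2 = -1/12*30 - 2 = -5/2 - 2 = -9/2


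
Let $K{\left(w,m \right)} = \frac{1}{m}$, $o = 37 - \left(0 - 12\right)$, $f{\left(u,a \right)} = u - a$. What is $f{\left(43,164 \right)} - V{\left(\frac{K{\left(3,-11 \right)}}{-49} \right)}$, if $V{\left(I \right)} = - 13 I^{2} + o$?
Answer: $- \frac{49388557}{290521} \approx -170.0$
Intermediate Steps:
$o = 49$ ($o = 37 - -12 = 37 + 12 = 49$)
$V{\left(I \right)} = 49 - 13 I^{2}$ ($V{\left(I \right)} = - 13 I^{2} + 49 = 49 - 13 I^{2}$)
$f{\left(43,164 \right)} - V{\left(\frac{K{\left(3,-11 \right)}}{-49} \right)} = \left(43 - 164\right) - \left(49 - 13 \left(\frac{1}{\left(-11\right) \left(-49\right)}\right)^{2}\right) = \left(43 - 164\right) - \left(49 - 13 \left(\left(- \frac{1}{11}\right) \left(- \frac{1}{49}\right)\right)^{2}\right) = -121 - \left(49 - \frac{13}{290521}\right) = -121 - \frac{14235516}{290521} = - \frac{49388557}{290521}$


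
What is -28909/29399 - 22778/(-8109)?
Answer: 435227341/238396491 ≈ 1.8256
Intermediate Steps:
-28909/29399 - 22778/(-8109) = -28909*1/29399 - 22778*(-1/8109) = -28909/29399 + 22778/8109 = 435227341/238396491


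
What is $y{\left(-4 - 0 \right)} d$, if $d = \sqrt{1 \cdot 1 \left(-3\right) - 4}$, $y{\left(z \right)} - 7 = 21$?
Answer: $28 i \sqrt{7} \approx 74.081 i$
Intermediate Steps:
$y{\left(z \right)} = 28$ ($y{\left(z \right)} = 7 + 21 = 28$)
$d = i \sqrt{7}$ ($d = \sqrt{1 \left(-3\right) - 4} = \sqrt{-3 - 4} = \sqrt{-7} = i \sqrt{7} \approx 2.6458 i$)
$y{\left(-4 - 0 \right)} d = 28 i \sqrt{7}$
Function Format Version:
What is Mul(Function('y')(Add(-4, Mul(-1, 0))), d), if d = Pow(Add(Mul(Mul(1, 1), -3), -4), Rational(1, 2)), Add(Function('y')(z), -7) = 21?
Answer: Mul(28, I, Pow(7, Rational(1, 2))) ≈ Mul(74.081, I)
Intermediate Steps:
Function('y')(z) = 28 (Function('y')(z) = Add(7, 21) = 28)
d = Mul(I, Pow(7, Rational(1, 2))) (d = Pow(Add(Mul(1, -3), -4), Rational(1, 2)) = Pow(Add(-3, -4), Rational(1, 2)) = Pow(-7, Rational(1, 2)) = Mul(I, Pow(7, Rational(1, 2))) ≈ Mul(2.6458, I))
Mul(Function('y')(Add(-4, Mul(-1, 0))), d) = Mul(28, Mul(I, Pow(7, Rational(1, 2)))) = Mul(28, I, Pow(7, Rational(1, 2)))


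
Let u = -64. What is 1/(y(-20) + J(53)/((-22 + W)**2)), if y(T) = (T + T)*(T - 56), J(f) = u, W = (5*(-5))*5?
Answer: 21609/65691296 ≈ 0.00032895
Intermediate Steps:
W = -125 (W = -25*5 = -125)
J(f) = -64
y(T) = 2*T*(-56 + T) (y(T) = (2*T)*(-56 + T) = 2*T*(-56 + T))
1/(y(-20) + J(53)/((-22 + W)**2)) = 1/(2*(-20)*(-56 - 20) - 64/(-22 - 125)**2) = 1/(2*(-20)*(-76) - 64/((-147)**2)) = 1/(3040 - 64/21609) = 1/(65691296/21609) = 21609/65691296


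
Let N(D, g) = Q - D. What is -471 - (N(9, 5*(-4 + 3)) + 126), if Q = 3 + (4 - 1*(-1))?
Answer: -596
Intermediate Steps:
Q = 8 (Q = 3 + (4 + 1) = 3 + 5 = 8)
N(D, g) = 8 - D
-471 - (N(9, 5*(-4 + 3)) + 126) = -471 - ((8 - 1*9) + 126) = -471 - ((8 - 9) + 126) = -471 - (-1 + 126) = -471 - 1*125 = -471 - 125 = -596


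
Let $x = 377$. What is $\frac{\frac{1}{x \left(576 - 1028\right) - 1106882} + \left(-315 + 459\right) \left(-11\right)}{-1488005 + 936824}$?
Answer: $\frac{2023221025}{704015774766} \approx 0.0028738$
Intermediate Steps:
$\frac{\frac{1}{x \left(576 - 1028\right) - 1106882} + \left(-315 + 459\right) \left(-11\right)}{-1488005 + 936824} = \frac{\frac{1}{377 \left(576 - 1028\right) - 1106882} + \left(-315 + 459\right) \left(-11\right)}{-1488005 + 936824} = \frac{\frac{1}{377 \left(-452\right) - 1106882} + 144 \left(-11\right)}{-551181} = \left(\frac{1}{-170404 - 1106882} - 1584\right) \left(- \frac{1}{551181}\right) = \left(\frac{1}{-1277286} - 1584\right) \left(- \frac{1}{551181}\right) = \left(- \frac{1}{1277286} - 1584\right) \left(- \frac{1}{551181}\right) = \left(- \frac{2023221025}{1277286}\right) \left(- \frac{1}{551181}\right) = \frac{2023221025}{704015774766}$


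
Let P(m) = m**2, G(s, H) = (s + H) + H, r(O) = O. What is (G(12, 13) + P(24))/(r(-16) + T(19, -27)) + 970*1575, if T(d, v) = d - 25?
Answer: 16804943/11 ≈ 1.5277e+6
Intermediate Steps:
G(s, H) = s + 2*H (G(s, H) = (H + s) + H = s + 2*H)
T(d, v) = -25 + d
(G(12, 13) + P(24))/(r(-16) + T(19, -27)) + 970*1575 = ((12 + 2*13) + 24**2)/(-16 + (-25 + 19)) + 970*1575 = ((12 + 26) + 576)/(-16 - 6) + 1527750 = (38 + 576)/(-22) + 1527750 = 614*(-1/22) + 1527750 = -307/11 + 1527750 = 16804943/11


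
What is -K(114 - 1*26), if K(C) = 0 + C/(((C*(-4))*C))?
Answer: 1/352 ≈ 0.0028409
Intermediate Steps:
K(C) = -1/(4*C) (K(C) = 0 + C/(((-4*C)*C)) = 0 + C/((-4*C²)) = 0 + C*(-1/(4*C²)) = 0 - 1/(4*C) = -1/(4*C))
-K(114 - 1*26) = -(-1)/(4*(114 - 1*26)) = -(-1)/(4*(114 - 26)) = -(-1)/(4*88) = -1*(-1/352) = 1/352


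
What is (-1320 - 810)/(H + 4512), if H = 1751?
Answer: -2130/6263 ≈ -0.34009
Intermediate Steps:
(-1320 - 810)/(H + 4512) = (-1320 - 810)/(1751 + 4512) = -2130/6263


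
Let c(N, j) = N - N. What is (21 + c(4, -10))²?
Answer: 441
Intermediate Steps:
c(N, j) = 0
(21 + c(4, -10))² = (21 + 0)² = 21² = 441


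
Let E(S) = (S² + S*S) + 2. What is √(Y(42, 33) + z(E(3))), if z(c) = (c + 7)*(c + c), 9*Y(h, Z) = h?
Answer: √9762/3 ≈ 32.934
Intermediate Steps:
Y(h, Z) = h/9
E(S) = 2 + 2*S² (E(S) = (S² + S²) + 2 = 2*S² + 2 = 2 + 2*S²)
z(c) = 2*c*(7 + c) (z(c) = (7 + c)*(2*c) = 2*c*(7 + c))
√(Y(42, 33) + z(E(3))) = √((⅑)*42 + 2*(2 + 2*3²)*(7 + (2 + 2*3²))) = √(14/3 + 2*(2 + 2*9)*(7 + (2 + 2*9))) = √(14/3 + 2*(2 + 18)*(7 + (2 + 18))) = √(14/3 + 2*20*(7 + 20)) = √(14/3 + 2*20*27) = √(14/3 + 1080) = √(3254/3) = √9762/3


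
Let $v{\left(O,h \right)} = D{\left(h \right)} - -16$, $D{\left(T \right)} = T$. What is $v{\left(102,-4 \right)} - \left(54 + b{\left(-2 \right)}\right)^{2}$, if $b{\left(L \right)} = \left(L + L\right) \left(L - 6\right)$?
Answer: $-7384$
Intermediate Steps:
$b{\left(L \right)} = 2 L \left(-6 + L\right)$
$v{\left(O,h \right)} = 16 + h$ ($v{\left(O,h \right)} = h - -16 = h + 16 = 16 + h$)
$v{\left(102,-4 \right)} - \left(54 + b{\left(-2 \right)}\right)^{2} = \left(16 - 4\right) - \left(54 + 2 \left(-2\right) \left(-6 - 2\right)\right)^{2} = 12 - \left(54 + 2 \left(-2\right) \left(-8\right)\right)^{2} = 12 - \left(54 + 32\right)^{2} = 12 - 86^{2} = 12 - 7396 = -7384$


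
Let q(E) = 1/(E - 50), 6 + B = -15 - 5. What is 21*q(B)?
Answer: -21/76 ≈ -0.27632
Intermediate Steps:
B = -26 (B = -6 + (-15 - 5) = -6 - 20 = -26)
q(E) = 1/(-50 + E)
21*q(B) = 21/(-50 - 26) = 21/(-76) = 21*(-1/76) = -21/76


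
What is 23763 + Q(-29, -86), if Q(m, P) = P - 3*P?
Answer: 23935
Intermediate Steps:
Q(m, P) = -2*P
23763 + Q(-29, -86) = 23763 - 2*(-86) = 23763 + 172 = 23935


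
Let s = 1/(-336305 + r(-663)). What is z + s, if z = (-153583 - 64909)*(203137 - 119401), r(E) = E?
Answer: -6165047279068417/336968 ≈ -1.8296e+10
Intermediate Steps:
z = -18295646112 (z = -218492*83736 = -18295646112)
s = -1/336968 (s = 1/(-336305 - 663) = 1/(-336968) = -1/336968 ≈ -2.9676e-6)
z + s = -18295646112 - 1/336968 = -6165047279068417/336968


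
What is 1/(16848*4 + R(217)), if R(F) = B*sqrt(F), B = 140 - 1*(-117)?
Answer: 67392/4527349031 - 257*sqrt(217)/4527349031 ≈ 1.4049e-5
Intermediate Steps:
B = 257 (B = 140 + 117 = 257)
R(F) = 257*sqrt(F)
1/(16848*4 + R(217)) = 1/(16848*4 + 257*sqrt(217)) = 1/(67392 + 257*sqrt(217))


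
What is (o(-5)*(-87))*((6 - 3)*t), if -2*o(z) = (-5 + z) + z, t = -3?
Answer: 11745/2 ≈ 5872.5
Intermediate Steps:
o(z) = 5/2 - z (o(z) = -((-5 + z) + z)/2 = -(-5 + 2*z)/2 = 5/2 - z)
(o(-5)*(-87))*((6 - 3)*t) = ((5/2 - 1*(-5))*(-87))*((6 - 3)*(-3)) = ((5/2 + 5)*(-87))*(3*(-3)) = ((15/2)*(-87))*(-9) = -1305/2*(-9) = 11745/2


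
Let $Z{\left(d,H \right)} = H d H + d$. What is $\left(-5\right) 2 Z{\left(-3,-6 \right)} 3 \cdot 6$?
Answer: $19980$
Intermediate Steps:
$Z{\left(d,H \right)} = d + d H^{2}$ ($Z{\left(d,H \right)} = d H^{2} + d = d + d H^{2}$)
$\left(-5\right) 2 Z{\left(-3,-6 \right)} 3 \cdot 6 = \left(-5\right) 2 \left(- 3 \left(1 + \left(-6\right)^{2}\right)\right) 3 \cdot 6 = - 10 \left(- 3 \left(1 + 36\right)\right) 18 = - 10 \left(\left(-3\right) 37\right) 18 = \left(-10\right) \left(-111\right) 18 = 1110 \cdot 18 = 19980$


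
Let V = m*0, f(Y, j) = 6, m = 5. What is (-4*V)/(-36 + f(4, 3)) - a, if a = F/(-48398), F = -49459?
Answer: -49459/48398 ≈ -1.0219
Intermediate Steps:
V = 0 (V = 5*0 = 0)
a = 49459/48398 (a = -49459/(-48398) = -49459*(-1/48398) = 49459/48398 ≈ 1.0219)
(-4*V)/(-36 + f(4, 3)) - a = (-4*0)/(-36 + 6) - 1*49459/48398 = 0/(-30) - 49459/48398 = 0*(-1/30) - 49459/48398 = 0 - 49459/48398 = -49459/48398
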